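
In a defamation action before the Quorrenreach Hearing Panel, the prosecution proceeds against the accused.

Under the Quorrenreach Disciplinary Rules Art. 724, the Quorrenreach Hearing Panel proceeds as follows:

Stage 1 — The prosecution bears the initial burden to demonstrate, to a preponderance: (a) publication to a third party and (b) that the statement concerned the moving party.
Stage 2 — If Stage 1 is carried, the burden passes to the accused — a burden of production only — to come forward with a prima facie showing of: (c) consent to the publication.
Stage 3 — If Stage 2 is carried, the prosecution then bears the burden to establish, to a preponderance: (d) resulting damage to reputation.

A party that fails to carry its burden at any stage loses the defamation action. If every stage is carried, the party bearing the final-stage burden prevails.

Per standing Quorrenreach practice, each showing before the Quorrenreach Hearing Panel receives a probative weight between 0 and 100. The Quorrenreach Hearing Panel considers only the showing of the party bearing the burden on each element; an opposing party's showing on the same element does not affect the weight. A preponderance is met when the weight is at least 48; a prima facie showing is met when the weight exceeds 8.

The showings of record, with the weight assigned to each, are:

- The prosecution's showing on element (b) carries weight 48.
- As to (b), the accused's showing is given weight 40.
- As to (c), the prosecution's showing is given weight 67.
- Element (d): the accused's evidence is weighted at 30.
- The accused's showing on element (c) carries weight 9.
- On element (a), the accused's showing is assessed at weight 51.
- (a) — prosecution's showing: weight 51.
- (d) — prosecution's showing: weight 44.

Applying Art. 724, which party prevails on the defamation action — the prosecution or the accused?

Stage 1 (prosecution, a preponderance, weight is at least 48): (a) 51 (accused's 51 disregarded) ≥ 48 — meets; (b) 48 (accused's 40 disregarded) ≥ 48 — meets.
  Stage 1 carried; the burden shifts to the accused.
Stage 2 (accused, a prima facie showing, weight exceeds 8): (c) 9 (prosecution's 67 disregarded) > 8 — meets.
  The accused carries Stage 2; the prosecution now bears the burden.
Stage 3 (prosecution, a preponderance, weight is at least 48): (d) 44 (accused's 30 disregarded) < 48 — fails.
  Stage 3 not carried; the prosecution fails its burden.
So the accused prevails.

accused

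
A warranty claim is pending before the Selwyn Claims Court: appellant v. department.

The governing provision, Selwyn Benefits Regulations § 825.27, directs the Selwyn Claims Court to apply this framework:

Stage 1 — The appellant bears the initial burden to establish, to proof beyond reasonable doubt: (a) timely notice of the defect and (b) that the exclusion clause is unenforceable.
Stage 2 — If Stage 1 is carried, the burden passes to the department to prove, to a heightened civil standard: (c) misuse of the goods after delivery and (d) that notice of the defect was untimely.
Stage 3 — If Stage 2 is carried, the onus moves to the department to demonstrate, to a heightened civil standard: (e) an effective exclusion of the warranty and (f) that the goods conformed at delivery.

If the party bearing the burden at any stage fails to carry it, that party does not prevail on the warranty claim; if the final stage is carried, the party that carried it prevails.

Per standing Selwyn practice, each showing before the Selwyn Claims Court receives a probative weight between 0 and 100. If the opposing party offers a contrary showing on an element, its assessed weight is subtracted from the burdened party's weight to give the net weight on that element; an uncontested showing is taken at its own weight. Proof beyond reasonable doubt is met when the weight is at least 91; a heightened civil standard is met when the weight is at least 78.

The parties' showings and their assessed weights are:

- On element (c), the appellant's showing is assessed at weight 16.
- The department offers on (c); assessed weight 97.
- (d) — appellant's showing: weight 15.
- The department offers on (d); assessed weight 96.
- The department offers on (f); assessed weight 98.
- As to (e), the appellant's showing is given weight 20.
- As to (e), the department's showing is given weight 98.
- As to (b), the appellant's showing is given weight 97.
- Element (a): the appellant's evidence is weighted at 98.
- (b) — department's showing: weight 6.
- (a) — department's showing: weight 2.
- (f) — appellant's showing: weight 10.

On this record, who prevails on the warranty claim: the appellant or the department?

department

Stage 1 (appellant, proof beyond reasonable doubt, weight is at least 91): (a) net 98−2=96 ≥ 91 — meets; (b) net 97−6=91 ≥ 91 — meets.
  Stage 1 is satisfied; the onus moves to the department.
Stage 2 (department, a heightened civil standard, weight is at least 78): (c) net 97−16=81 ≥ 78 — meets; (d) net 96−15=81 ≥ 78 — meets.
  Stage 2 is satisfied; the department continues to bear the burden.
Stage 3 (department, a heightened civil standard, weight is at least 78): (e) net 98−20=78 ≥ 78 — meets; (f) net 98−10=88 ≥ 78 — meets.
  The department carries the last stage.
All stages carried — the department prevails.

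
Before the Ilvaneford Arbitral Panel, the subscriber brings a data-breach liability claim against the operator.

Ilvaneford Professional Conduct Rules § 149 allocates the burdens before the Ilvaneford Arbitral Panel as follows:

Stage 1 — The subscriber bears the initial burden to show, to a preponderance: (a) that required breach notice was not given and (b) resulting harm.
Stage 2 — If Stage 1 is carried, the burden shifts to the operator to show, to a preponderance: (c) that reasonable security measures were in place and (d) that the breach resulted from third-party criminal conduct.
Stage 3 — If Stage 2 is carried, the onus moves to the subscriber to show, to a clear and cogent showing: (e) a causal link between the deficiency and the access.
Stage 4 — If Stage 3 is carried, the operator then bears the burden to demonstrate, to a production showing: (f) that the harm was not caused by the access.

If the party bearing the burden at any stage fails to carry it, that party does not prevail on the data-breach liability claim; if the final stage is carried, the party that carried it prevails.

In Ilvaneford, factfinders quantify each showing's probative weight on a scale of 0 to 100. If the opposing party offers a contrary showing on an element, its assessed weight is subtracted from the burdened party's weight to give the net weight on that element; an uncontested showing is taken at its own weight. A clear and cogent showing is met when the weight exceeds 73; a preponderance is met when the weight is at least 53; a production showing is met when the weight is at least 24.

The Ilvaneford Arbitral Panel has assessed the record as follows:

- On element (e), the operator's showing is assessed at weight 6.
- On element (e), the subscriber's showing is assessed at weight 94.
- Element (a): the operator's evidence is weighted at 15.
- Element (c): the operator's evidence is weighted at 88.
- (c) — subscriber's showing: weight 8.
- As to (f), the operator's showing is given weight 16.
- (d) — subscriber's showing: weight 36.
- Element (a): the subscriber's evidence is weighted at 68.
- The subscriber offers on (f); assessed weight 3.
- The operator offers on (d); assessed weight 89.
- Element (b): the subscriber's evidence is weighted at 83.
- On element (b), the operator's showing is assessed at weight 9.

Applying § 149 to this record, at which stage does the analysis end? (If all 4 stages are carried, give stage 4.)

stage 4

Stage 1 — burden on subscriber; standard: a preponderance (weight is at least 53).
    (a): 68 − 15 = 53 ≥ 53 [met]
    (b): 83 − 9 = 74 ≥ 53 [met]
  Stage 1 carried; the burden shifts to the operator.
Stage 2 — burden on operator; standard: a preponderance (weight is at least 53).
    (c): 88 − 8 = 80 ≥ 53 [met]
    (d): 89 − 36 = 53 ≥ 53 [met]
  The operator carries Stage 2; the subscriber now bears the burden.
Stage 3 — burden on subscriber; standard: a clear and cogent showing (weight exceeds 73).
    (e): 94 − 6 = 88 > 73 [met]
  Stage 3 carried; the burden shifts to the operator.
Stage 4 — burden on operator; standard: a production showing (weight is at least 24).
    (f): 16 − 3 = 13 < 24 [not met]
  The operator does not carry Stage 4.
The analysis ends at Stage 4; the subscriber prevails.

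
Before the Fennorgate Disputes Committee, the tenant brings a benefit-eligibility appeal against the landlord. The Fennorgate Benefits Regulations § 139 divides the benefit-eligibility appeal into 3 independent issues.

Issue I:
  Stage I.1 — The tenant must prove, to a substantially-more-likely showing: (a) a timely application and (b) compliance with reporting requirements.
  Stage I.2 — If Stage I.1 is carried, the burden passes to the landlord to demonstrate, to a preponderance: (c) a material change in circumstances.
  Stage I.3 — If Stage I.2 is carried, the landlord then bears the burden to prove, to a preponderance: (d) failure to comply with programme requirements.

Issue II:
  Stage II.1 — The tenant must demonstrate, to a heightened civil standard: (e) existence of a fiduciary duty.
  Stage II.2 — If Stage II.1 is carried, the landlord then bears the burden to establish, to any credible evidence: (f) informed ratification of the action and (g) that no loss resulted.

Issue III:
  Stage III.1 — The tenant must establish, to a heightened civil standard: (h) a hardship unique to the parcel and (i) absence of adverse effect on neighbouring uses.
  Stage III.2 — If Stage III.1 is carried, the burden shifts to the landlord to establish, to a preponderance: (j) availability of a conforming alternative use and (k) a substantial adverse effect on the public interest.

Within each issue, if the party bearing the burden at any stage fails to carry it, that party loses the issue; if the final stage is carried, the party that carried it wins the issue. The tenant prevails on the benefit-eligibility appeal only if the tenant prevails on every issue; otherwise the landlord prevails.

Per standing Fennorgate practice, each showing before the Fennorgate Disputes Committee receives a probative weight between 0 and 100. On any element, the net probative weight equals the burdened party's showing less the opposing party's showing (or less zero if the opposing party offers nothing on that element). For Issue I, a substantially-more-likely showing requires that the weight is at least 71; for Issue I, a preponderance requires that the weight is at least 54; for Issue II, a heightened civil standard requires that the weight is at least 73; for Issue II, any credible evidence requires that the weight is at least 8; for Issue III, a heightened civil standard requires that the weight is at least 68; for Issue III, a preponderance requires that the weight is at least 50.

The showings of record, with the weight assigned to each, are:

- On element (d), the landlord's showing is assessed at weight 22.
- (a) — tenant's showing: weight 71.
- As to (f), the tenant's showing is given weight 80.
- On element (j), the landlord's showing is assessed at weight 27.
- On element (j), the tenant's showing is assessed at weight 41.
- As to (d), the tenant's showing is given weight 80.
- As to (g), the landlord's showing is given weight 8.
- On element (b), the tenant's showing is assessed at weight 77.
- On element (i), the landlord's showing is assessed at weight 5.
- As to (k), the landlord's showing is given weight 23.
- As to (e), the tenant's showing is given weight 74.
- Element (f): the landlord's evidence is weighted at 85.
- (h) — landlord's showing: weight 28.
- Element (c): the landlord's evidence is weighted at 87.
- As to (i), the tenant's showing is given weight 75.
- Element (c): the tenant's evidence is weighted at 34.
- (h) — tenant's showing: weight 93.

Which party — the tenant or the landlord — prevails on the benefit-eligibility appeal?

landlord

— Issue I —
At Stage I.1 the tenant must meet a substantially-more-likely showing (weight is at least 71): on (a) the weight is 71, which does reach 71, so (a) meets the standard; on (b) the weight is 77, ≥ 71, so (b) meets the standard.
  The tenant carries Stage I.1; the landlord now bears the burden.
At Stage I.2 the landlord must meet a preponderance (weight is at least 54): on (c) the weight is 87 less the opposing 34 gives net 53, < 54, so (c) does not meet the standard.
  Not every element is met, so the landlord fails to carry Stage I.2.
So the tenant prevails on this issue.
— Issue II —
Stage II.1 (tenant, a heightened civil standard, weight is at least 73): (e) 74 ≥ 73 — meets.
  Stage II.1 carried; the burden shifts to the landlord.
Stage II.2 (landlord, any credible evidence, weight is at least 8): (f) net 85−80=5 < 8 — fails; (g) 8 ≥ 8 — meets.
  Stage II.2 not carried; the landlord fails its burden.
The analysis ends at Stage II.2; the tenant prevails on this issue.
— Issue III —
Stage III.1 (tenant, a heightened civil standard, weight is at least 68): (h) net 93−28=65 < 68 — fails; (i) net 75−5=70 ≥ 68 — meets.
  Not every element is met, so the tenant fails to carry Stage III.1.
So the landlord prevails on this issue.
Per-issue: Issue I → tenant; Issue II → tenant; Issue III → landlord. The tenant must prevail on every issue; overall, the landlord prevails.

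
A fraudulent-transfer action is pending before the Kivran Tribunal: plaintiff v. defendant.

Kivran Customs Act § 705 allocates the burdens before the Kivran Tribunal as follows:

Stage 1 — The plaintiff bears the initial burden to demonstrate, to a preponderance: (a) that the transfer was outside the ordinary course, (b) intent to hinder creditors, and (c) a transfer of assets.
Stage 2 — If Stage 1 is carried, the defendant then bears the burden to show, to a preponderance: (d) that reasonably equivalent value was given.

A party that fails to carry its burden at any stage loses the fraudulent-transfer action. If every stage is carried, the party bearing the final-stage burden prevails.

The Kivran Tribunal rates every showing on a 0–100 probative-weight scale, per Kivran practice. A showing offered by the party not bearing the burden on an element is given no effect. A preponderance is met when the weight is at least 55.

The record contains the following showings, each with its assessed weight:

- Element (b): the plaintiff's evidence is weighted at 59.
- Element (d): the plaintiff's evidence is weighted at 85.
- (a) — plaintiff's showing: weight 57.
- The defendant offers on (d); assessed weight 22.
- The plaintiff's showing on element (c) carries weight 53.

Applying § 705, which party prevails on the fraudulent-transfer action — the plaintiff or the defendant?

Stage 1 — burden on plaintiff; standard: a preponderance (weight is at least 55).
    (a): 57 ≥ 55 [met]
    (b): 59 ≥ 55 [met]
    (c): 53 < 55 [not met]
  Stage 1 not carried; the plaintiff fails its burden.
So the defendant prevails.

defendant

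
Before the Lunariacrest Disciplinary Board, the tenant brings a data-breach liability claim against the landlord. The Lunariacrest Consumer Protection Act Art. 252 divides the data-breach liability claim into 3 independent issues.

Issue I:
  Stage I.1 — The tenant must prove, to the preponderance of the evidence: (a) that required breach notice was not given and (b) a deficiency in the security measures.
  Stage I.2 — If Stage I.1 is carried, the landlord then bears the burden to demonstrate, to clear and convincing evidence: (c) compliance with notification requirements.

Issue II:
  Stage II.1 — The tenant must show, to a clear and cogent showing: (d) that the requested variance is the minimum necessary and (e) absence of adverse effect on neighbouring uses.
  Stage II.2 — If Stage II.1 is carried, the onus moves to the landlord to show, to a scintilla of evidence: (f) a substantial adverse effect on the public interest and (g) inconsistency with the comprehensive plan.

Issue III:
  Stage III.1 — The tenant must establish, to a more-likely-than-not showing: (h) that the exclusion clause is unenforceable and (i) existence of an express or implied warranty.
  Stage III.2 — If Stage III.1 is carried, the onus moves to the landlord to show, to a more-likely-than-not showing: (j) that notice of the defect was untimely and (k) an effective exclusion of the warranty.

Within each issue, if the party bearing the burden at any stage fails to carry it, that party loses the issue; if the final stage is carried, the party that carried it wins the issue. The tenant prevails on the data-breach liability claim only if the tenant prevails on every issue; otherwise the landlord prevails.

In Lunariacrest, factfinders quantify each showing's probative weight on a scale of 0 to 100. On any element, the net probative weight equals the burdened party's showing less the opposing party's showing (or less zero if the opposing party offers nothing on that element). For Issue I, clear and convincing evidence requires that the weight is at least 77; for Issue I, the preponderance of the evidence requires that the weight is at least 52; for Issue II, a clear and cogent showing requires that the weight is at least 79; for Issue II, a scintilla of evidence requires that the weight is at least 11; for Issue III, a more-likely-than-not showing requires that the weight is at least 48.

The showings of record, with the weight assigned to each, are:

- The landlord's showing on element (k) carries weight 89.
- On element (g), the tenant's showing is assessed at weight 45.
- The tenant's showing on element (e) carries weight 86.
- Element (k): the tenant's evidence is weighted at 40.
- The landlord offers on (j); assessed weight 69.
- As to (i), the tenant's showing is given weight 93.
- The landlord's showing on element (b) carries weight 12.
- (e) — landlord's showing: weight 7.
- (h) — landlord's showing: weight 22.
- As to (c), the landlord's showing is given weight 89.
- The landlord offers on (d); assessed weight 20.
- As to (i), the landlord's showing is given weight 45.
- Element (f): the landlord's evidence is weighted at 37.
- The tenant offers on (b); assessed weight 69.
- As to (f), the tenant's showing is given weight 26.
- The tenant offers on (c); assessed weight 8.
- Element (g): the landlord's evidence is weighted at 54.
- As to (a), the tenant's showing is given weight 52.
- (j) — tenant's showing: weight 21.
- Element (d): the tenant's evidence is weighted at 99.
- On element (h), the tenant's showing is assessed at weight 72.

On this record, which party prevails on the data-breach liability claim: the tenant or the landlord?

— Issue I —
At Stage I.1 the tenant must meet the preponderance of the evidence (weight is at least 52): on (a) the weight is 52, ≥ 52, so (a) meets the standard; on (b) the weight is 69 less the opposing 12 gives net 57, ≥ 52, so (b) meets the standard.
  All elements met. The burden passes to the landlord.
At Stage I.2 the landlord must meet clear and convincing evidence (weight is at least 77): on (c) the weight is 89 less the opposing 8 gives net 81, ≥ 77, so (c) meets the standard.
  Stage I.2 carried; the final stage is satisfied.
With every stage satisfied, the landlord prevails on this issue.
— Issue II —
Stage II.1 — burden on tenant; standard: a clear and cogent showing (weight is at least 79).
    (d): 99 − 20 = 79 ≥ 79 [met]
    (e): 86 − 7 = 79 ≥ 79 [met]
  Stage II.1 carried; the burden shifts to the landlord.
Stage II.2 — burden on landlord; standard: a scintilla of evidence (weight is at least 11).
    (f): 37 − 26 = 11 ≥ 11 [met]
    (g): 54 − 45 = 9 < 11 [not met]
  Stage II.2 not carried; the landlord fails its burden.
So the tenant prevails on this issue.
— Issue III —
At Stage III.1 the tenant must meet a more-likely-than-not showing (weight is at least 48): on (h) the weight is 72 less the opposing 22 gives net 50, which does reach 48, so (h) meets the standard; on (i) the weight is 93 less the opposing 45 gives net 48, ≥ 48, so (i) meets the standard.
  Stage III.1 carried; the burden shifts to the landlord.
At Stage III.2 the landlord must meet a more-likely-than-not showing (weight is at least 48): on (j) the weight is 69 less the opposing 21 gives net 48, ≥ 48, so (j) meets the standard; on (k) the weight is 89 less the opposing 40 gives net 49, which does reach 48, so (k) meets the standard.
  Stage III.2 carried; the final stage is satisfied.
Every stage carried; the landlord prevails on this issue.
Per-issue: Issue I → landlord; Issue II → tenant; Issue III → landlord. The tenant must prevail on every issue; overall, the landlord prevails.

landlord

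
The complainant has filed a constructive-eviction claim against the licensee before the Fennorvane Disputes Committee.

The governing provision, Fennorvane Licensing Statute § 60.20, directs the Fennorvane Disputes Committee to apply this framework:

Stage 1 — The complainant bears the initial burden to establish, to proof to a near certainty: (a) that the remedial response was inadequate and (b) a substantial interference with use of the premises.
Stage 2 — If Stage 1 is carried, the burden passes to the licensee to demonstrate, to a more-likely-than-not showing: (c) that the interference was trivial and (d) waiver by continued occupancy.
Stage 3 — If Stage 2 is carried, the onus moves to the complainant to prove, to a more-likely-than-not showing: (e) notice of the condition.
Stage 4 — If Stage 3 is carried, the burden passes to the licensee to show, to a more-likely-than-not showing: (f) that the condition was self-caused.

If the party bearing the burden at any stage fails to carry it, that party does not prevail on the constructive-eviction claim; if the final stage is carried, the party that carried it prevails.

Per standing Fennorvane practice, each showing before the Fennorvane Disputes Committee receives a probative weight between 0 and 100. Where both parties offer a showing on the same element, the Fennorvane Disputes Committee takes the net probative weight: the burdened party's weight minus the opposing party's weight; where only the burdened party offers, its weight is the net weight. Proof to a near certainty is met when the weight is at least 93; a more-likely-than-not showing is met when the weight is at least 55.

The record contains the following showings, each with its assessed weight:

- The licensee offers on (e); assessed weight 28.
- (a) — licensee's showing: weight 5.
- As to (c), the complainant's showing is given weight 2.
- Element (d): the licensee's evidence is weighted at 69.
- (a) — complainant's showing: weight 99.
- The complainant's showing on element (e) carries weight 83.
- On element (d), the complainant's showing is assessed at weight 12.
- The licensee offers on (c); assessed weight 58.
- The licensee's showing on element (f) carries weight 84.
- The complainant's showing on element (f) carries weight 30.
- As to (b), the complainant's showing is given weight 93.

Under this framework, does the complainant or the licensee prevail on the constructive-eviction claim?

complainant

At Stage 1 the complainant must meet proof to a near certainty (weight is at least 93): on (a) the weight is 99 less the opposing 5 gives net 94, ≥ 93, so (a) meets the standard; on (b) the weight is 93, which does reach 93, so (b) meets the standard.
  The complainant carries Stage 1; the licensee now bears the burden.
At Stage 2 the licensee must meet a more-likely-than-not showing (weight is at least 55): on (c) the weight is 58 less the opposing 2 gives net 56, ≥ 55, so (c) meets the standard; on (d) the weight is 69 less the opposing 12 gives net 57, ≥ 55, so (d) meets the standard.
  Stage 2 carried; the burden shifts to the complainant.
At Stage 3 the complainant must meet a more-likely-than-not showing (weight is at least 55): on (e) the weight is 83 less the opposing 28 gives net 55, which does reach 55, so (e) meets the standard.
  All elements met. The burden passes to the licensee.
At Stage 4 the licensee must meet a more-likely-than-not showing (weight is at least 55): on (f) the weight is 84 less the opposing 30 gives net 54, which does not reach 55, so (f) does not meet the standard.
  Stage 4 not carried; the licensee fails its burden.
The analysis ends at Stage 4; the complainant prevails.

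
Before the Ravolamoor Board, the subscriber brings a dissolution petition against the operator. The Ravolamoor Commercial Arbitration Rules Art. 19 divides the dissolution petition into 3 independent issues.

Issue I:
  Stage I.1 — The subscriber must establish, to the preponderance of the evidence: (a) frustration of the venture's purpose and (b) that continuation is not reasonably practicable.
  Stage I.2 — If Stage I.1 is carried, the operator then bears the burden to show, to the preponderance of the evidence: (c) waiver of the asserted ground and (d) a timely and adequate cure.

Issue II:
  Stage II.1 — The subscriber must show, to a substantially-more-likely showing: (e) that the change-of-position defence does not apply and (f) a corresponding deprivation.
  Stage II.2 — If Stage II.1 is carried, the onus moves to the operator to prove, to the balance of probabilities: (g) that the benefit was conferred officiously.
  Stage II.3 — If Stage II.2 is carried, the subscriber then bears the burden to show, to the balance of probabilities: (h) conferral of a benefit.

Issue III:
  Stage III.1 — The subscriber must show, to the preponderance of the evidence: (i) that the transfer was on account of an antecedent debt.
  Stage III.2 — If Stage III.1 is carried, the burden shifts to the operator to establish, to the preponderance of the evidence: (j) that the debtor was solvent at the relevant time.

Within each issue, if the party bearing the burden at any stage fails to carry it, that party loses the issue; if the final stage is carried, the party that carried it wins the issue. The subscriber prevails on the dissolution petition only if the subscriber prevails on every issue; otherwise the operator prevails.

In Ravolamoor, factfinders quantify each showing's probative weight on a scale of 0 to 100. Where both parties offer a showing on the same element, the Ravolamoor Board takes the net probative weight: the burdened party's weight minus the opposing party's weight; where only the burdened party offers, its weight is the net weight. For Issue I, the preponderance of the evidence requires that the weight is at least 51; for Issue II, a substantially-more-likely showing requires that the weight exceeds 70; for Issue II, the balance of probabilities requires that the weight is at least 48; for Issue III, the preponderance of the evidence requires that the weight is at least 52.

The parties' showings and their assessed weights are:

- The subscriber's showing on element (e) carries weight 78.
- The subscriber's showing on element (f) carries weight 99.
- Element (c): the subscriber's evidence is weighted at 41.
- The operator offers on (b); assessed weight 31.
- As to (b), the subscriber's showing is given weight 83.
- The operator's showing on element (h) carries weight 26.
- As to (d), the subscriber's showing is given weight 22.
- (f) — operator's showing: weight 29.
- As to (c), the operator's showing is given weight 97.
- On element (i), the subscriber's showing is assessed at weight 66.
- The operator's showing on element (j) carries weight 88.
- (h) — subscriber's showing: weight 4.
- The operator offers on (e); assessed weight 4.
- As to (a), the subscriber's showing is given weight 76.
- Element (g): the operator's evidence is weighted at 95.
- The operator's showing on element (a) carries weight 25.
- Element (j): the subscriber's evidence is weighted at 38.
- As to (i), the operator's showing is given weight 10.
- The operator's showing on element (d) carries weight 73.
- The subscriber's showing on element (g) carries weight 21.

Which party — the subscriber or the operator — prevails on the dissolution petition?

— Issue I —
Stage I.1 (subscriber, the preponderance of the evidence, weight is at least 51): (a) net 76−25=51 ≥ 51 — meets; (b) net 83−31=52 ≥ 51 — meets.
  The subscriber carries Stage I.1; the operator now bears the burden.
Stage I.2 (operator, the preponderance of the evidence, weight is at least 51): (c) net 97−41=56 ≥ 51 — meets; (d) net 73−22=51 ≥ 51 — meets.
  All elements met at the final stage.
All stages carried — the operator prevails on this issue.
— Issue II —
Stage II.1 — burden on subscriber; standard: a substantially-more-likely showing (weight exceeds 70).
    (e): 78 − 4 = 74 > 70 [met]
    (f): 99 − 29 = 70 ≤ 70 [not met]
  The subscriber does not carry Stage II.1.
The analysis ends at Stage II.1; the operator prevails on this issue.
— Issue III —
Stage III.1 — burden on subscriber; standard: the preponderance of the evidence (weight is at least 52).
    (i): 66 − 10 = 56 ≥ 52 [met]
  Stage III.1 is satisfied; the onus moves to the operator.
Stage III.2 — burden on operator; standard: the preponderance of the evidence (weight is at least 52).
    (j): 88 − 38 = 50 < 52 [not met]
  Not every element is met, so the operator fails to carry Stage III.2.
The subscriber prevails on this issue.
Per-issue: Issue I → operator; Issue II → operator; Issue III → subscriber. The subscriber must prevail on every issue; overall, the operator prevails.

operator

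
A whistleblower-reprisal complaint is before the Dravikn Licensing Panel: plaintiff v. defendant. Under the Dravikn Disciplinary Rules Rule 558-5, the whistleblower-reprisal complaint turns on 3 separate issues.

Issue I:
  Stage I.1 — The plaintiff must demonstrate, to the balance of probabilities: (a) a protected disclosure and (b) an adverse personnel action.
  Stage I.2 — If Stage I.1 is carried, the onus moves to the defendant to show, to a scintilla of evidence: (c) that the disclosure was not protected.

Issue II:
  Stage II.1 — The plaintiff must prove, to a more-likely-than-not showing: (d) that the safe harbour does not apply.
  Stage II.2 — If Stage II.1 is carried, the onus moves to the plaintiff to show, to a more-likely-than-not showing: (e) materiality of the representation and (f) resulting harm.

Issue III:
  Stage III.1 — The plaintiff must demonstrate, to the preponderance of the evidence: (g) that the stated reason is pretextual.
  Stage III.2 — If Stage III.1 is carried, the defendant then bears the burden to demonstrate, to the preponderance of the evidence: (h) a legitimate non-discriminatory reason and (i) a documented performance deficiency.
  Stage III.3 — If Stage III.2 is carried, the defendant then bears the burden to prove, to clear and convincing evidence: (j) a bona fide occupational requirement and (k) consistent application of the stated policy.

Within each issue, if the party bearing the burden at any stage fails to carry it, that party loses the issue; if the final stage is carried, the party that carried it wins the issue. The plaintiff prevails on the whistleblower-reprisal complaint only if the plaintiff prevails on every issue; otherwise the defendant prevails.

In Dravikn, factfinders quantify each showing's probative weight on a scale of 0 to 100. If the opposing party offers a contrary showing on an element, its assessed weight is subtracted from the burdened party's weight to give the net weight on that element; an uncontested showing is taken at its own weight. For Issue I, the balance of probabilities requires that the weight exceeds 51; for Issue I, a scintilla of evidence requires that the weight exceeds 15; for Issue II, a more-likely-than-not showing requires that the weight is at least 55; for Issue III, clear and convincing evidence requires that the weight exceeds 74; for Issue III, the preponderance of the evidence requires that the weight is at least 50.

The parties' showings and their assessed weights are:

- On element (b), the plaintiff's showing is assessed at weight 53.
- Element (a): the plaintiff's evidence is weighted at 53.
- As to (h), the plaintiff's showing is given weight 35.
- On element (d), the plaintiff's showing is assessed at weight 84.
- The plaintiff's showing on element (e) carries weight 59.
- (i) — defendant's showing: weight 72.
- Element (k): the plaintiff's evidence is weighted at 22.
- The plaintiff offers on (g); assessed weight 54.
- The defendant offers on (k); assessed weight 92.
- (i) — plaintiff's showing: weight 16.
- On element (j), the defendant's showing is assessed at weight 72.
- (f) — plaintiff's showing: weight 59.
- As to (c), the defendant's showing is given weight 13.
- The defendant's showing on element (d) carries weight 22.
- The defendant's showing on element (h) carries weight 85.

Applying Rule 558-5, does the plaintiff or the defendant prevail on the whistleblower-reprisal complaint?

plaintiff

— Issue I —
Stage I.1 — burden on plaintiff; standard: the balance of probabilities (weight exceeds 51).
    (a): 53 > 51 [met]
    (b): 53 > 51 [met]
  All elements met. The burden passes to the defendant.
Stage I.2 — burden on defendant; standard: a scintilla of evidence (weight exceeds 15).
    (c): 13 ≤ 15 [not met]
  The defendant does not carry Stage I.2.
So the plaintiff prevails on this issue.
— Issue II —
Stage II.1 — burden on plaintiff; standard: a more-likely-than-not showing (weight is at least 55).
    (d): 84 − 22 = 62 ≥ 55 [met]
  Stage II.1 carried; the burden remains with the plaintiff.
Stage II.2 — burden on plaintiff; standard: a more-likely-than-not showing (weight is at least 55).
    (e): 59 ≥ 55 [met]
    (f): 59 ≥ 55 [met]
  The plaintiff carries the last stage.
Every stage carried; the plaintiff prevails on this issue.
— Issue III —
At Stage III.1 the plaintiff must meet the preponderance of the evidence (weight is at least 50): on (g) the weight is 54, which does reach 50, so (g) meets the standard.
  Stage III.1 carried; the burden shifts to the defendant.
At Stage III.2 the defendant must meet the preponderance of the evidence (weight is at least 50): on (h) the weight is 85 less the opposing 35 gives net 50, ≥ 50, so (h) meets the standard; on (i) the weight is 72 less the opposing 16 gives net 56, ≥ 50, so (i) meets the standard.
  All elements met. The defendant retains the burden for Stage III.3.
At Stage III.3 the defendant must meet clear and convincing evidence (weight exceeds 74): on (j) the weight is 72, ≤ 74, so (j) does not meet the standard; on (k) the weight is 92 less the opposing 22 gives net 70, which does not exceed 74, so (k) does not meet the standard.
  The defendant does not carry Stage III.3.
The plaintiff prevails on this issue.
Per-issue: Issue I → plaintiff; Issue II → plaintiff; Issue III → plaintiff. The plaintiff must prevail on every issue; overall, the plaintiff prevails.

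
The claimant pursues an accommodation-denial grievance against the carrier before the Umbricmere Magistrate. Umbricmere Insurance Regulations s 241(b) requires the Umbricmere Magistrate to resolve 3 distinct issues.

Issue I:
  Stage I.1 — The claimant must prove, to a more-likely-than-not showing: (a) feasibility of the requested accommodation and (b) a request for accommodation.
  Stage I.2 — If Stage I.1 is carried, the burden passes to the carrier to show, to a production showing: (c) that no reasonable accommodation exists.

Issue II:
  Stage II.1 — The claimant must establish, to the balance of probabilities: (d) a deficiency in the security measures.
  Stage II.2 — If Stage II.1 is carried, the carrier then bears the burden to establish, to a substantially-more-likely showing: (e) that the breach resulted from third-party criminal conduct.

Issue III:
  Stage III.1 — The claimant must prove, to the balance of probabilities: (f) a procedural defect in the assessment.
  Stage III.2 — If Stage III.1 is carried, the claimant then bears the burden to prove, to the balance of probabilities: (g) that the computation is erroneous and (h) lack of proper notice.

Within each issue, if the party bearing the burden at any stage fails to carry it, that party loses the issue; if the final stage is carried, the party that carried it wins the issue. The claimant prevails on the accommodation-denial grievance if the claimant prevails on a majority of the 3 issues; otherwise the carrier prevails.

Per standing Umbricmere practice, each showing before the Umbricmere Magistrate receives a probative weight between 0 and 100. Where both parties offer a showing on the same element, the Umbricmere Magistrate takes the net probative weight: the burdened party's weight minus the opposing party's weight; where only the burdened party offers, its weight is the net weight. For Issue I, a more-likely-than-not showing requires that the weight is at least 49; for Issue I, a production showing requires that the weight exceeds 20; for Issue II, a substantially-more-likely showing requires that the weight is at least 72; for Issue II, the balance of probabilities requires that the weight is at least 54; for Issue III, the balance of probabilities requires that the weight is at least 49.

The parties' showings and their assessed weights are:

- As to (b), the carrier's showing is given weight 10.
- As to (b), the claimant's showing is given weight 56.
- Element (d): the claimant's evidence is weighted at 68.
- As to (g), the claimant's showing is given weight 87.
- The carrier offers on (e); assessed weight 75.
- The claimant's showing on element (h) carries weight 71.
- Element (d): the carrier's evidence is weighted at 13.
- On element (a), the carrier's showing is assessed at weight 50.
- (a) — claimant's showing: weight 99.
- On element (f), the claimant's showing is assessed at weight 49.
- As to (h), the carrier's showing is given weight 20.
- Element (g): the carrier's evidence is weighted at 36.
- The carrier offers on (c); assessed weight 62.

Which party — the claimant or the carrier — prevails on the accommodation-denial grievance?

carrier

— Issue I —
At Stage I.1 the claimant must meet a more-likely-than-not showing (weight is at least 49): on (a) the weight is 99 less the opposing 50 gives net 49, which does reach 49, so (a) meets the standard; on (b) the weight is 56 less the opposing 10 gives net 46, which does not reach 49, so (b) does not meet the standard.
  The claimant does not carry Stage I.1.
So the carrier prevails on this issue.
— Issue II —
Stage II.1 — burden on claimant; standard: the balance of probabilities (weight is at least 54).
    (d): 68 − 13 = 55 ≥ 54 [met]
  The claimant carries Stage II.1; the carrier now bears the burden.
Stage II.2 — burden on carrier; standard: a substantially-more-likely showing (weight is at least 72).
    (e): 75 ≥ 72 [met]
  Stage II.2 carried; the final stage is satisfied.
With every stage satisfied, the carrier prevails on this issue.
— Issue III —
At Stage III.1 the claimant must meet the balance of probabilities (weight is at least 49): on (f) the weight is 49, which does reach 49, so (f) meets the standard.
  Stage III.1 is satisfied; the claimant continues to bear the burden.
At Stage III.2 the claimant must meet the balance of probabilities (weight is at least 49): on (g) the weight is 87 less the opposing 36 gives net 51, which does reach 49, so (g) meets the standard; on (h) the weight is 71 less the opposing 20 gives net 51, which does reach 49, so (h) meets the standard.
  All elements met at the final stage.
All stages carried — the claimant prevails on this issue.
Per-issue: Issue I → carrier; Issue II → carrier; Issue III → claimant. The claimant must prevail on a majority of issues; overall, the carrier prevails.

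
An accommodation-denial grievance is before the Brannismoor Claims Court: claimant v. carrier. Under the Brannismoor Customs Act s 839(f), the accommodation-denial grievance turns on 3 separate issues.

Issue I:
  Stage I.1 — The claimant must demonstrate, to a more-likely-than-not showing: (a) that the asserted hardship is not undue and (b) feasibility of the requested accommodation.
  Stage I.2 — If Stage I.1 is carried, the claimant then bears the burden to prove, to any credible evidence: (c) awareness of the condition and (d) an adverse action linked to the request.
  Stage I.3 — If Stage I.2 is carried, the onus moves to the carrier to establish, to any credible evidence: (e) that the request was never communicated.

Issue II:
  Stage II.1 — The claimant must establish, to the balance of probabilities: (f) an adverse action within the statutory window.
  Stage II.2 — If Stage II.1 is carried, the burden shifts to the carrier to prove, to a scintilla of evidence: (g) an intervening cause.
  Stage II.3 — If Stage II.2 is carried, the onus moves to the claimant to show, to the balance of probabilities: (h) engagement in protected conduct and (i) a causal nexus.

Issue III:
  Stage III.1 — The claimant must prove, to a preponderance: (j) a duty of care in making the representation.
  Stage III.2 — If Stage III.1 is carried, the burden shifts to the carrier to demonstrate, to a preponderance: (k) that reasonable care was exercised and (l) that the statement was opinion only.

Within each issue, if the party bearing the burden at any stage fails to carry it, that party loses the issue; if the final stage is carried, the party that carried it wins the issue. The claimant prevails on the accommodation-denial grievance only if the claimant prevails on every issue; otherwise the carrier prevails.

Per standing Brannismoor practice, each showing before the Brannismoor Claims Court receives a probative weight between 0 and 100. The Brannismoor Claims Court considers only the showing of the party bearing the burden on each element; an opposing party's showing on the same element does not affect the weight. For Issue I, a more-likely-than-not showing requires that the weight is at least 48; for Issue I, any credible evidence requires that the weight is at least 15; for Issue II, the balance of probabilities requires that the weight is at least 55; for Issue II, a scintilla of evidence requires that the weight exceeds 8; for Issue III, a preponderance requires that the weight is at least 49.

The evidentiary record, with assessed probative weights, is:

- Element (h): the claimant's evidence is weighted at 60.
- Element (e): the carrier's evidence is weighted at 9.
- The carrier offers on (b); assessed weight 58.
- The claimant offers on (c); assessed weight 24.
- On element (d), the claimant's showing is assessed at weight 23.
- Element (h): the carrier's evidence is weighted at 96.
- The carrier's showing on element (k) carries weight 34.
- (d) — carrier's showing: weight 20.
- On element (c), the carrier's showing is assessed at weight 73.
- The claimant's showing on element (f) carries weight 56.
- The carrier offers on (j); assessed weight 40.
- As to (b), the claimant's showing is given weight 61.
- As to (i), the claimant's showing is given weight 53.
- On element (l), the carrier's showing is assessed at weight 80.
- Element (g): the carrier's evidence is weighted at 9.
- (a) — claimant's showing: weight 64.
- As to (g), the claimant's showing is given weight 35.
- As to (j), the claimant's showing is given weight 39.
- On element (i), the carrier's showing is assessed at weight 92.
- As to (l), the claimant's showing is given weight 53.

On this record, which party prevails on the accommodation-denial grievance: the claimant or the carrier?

carrier

— Issue I —
At Stage I.1 the claimant must meet a more-likely-than-not showing (weight is at least 48): on (a) the weight is 64, ≥ 48, so (a) meets the standard; on (b) the weight is 61 (the carrier's 58 is given no effect), ≥ 48, so (b) meets the standard.
  All elements met. The claimant retains the burden for Stage I.2.
At Stage I.2 the claimant must meet any credible evidence (weight is at least 15): on (c) the weight is 24 (the carrier's 73 is given no effect), which does reach 15, so (c) meets the standard; on (d) the weight is 23 (the carrier's 20 is given no effect), which does reach 15, so (d) meets the standard.
  Stage I.2 is satisfied; the onus moves to the carrier.
At Stage I.3 the carrier must meet any credible evidence (weight is at least 15): on (e) the weight is 9, which does not reach 15, so (e) does not meet the standard.
  Not every element is met, so the carrier fails to carry Stage I.3.
The analysis ends at Stage I.3; the claimant prevails on this issue.
— Issue II —
At Stage II.1 the claimant must meet the balance of probabilities (weight is at least 55): on (f) the weight is 56, which does reach 55, so (f) meets the standard.
  The claimant carries Stage II.1; the carrier now bears the burden.
At Stage II.2 the carrier must meet a scintilla of evidence (weight exceeds 8): on (g) the weight is 9 (the claimant's 35 is given no effect), which does exceed 8, so (g) meets the standard.
  The carrier carries Stage II.2; the claimant now bears the burden.
At Stage II.3 the claimant must meet the balance of probabilities (weight is at least 55): on (h) the weight is 60 (the carrier's 96 is given no effect), ≥ 55, so (h) meets the standard; on (i) the weight is 53 (the carrier's 92 is given no effect), which does not reach 55, so (i) does not meet the standard.
  Stage II.3 not carried; the claimant fails its burden.
The analysis ends at Stage II.3; the carrier prevails on this issue.
— Issue III —
Stage III.1 (claimant, a preponderance, weight is at least 49): (j) 39 (carrier's 40 disregarded) < 49 — fails.
  Not every element is met, so the claimant fails to carry Stage III.1.
The carrier prevails on this issue.
Per-issue: Issue I → claimant; Issue II → carrier; Issue III → carrier. The claimant must prevail on every issue; overall, the carrier prevails.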